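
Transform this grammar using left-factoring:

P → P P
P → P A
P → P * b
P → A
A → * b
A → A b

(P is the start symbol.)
Left-factoring transforms A → αβ₁ | αβ₂ into A → αA' and A' → β₁ | β₂
(α is the longest common prefix among the alternatives). Repeat until
no nonterminal has two alternatives with a common prefix.

Round 1: P has alternatives sharing prefix 'P'. Introduce P': P → P P'
  Add: P' → P
  Add: P' → A
  Add: P' → * b

No remaining common prefixes — done.

Resulting grammar:
P → P P'
P' → P
P' → A
P' → * b
P → A
A → * b
A → A b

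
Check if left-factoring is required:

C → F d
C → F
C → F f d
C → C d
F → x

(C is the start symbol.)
Left-factoring is needed when two productions for the same non-terminal
share a common prefix on the right-hand side.

Productions for C:
  C → F d
  C → F
  C → F f d
  C → C d

Found common prefix 'F' in productions for C

Answer: Yes, C has productions with common prefix 'F'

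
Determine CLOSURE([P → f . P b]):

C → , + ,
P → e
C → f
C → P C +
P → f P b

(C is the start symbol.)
Start with: [P → f . P b]
  [P → f . P b] has the dot before P: add [P → . e], [P → . f P b]
No further items can be added.

CLOSURE = { [P → . e], [P → . f P b], [P → f . P b] }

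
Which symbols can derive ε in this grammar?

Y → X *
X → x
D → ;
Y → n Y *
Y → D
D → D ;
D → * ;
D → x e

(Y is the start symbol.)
A non-terminal is nullable if it can derive ε (the empty string): either it has an ε-production, or it has a production whose right-hand side consists entirely of nullable non-terminals.

There are no ε-productions, so no non-terminal can derive ε.
No non-terminals are nullable.

Answer: None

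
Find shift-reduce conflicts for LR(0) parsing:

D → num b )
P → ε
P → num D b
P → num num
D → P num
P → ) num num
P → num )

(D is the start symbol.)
Augment with D' → D and build the canonical LR(0) collection (I0 = CLOSURE({[D' → . D]}), then GOTO on every symbol after a dot until no new states appear). It has 14 states:
  I0: { [D → . P num], [D → . num b )], [D' → . D], [P → . ) num num], [P → . num )], [P → . num D b], [P → . num num], [P → .] }  — shift, reduce
  I1: { [P → ) . num num] }  — shift
  I2: { [D' → D .] }  — accept
  I3: { [D → P . num] }  — shift
  I4: { [D → . P num], [D → . num b )], [D → num . b )], [P → . ) num num], [P → . num )], [P → . num D b], [P → . num num], [P → .], [P → num . )], [P → num . D b], [P → num . num] }  — shift, reduce
  I5: { [P → ) . num num], [P → num ) .] }  — shift, reduce
  I6: { [P → num D . b] }  — shift
  I7: { [D → num b . )] }  — shift
  I8: { [D → . P num], [D → . num b )], [D → num . b )], [P → . ) num num], [P → . num )], [P → . num D b], [P → . num num], [P → .], [P → num . )], [P → num . D b], [P → num . num], [P → num num .] }  — shift, 2 reduces
  I9: { [D → num b ) .] }  — reduce
  I10: { [P → num D b .] }  — reduce
  I11: { [P → ) num . num] }  — shift
  I12: { [P → ) num num .] }  — reduce
  I13: { [D → P num .] }  — reduce

I0 contains reduce item [P → .] and shift items [D → . num b )], [P → . ) num num], [P → . num )], [P → . num D b], [P → . num num] — shift-reduce conflict.
I4 contains reduce item [P → .] and shift items [D → . num b )], [D → num . b )], [P → . ) num num], [P → . num )], [P → num . )], [P → . num D b], [P → . num num], [P → num . num] — shift-reduce conflict.
I5 contains reduce item [P → num ) .] and shift item [P → ) . num num] — shift-reduce conflict.
I8 contains reduce items [P → .], [P → num num .] and shift items [D → . num b )], [D → num . b )], [P → . ) num num], [P → . num )], [P → num . )], [P → . num D b], [P → . num num], [P → num . num] — shift-reduce conflict.

Answer: Yes — I0: [P → .] vs [D → . num b )]; I4: [P → .] vs [D → . num b )]; I5: [P → num ) .] vs [P → ) . num num]; I8: [P → .] vs [D → . num b )]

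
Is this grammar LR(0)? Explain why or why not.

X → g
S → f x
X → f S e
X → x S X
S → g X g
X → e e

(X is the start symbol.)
A grammar is LR(0) if no state in the canonical LR(0) collection has:
  - both a shift item (dot before a terminal) and a complete item (shift-reduce conflict), or
  - two or more complete items (reduce-reduce conflict; the accept item [X' → X .] counts as a complete item here).

Augment with X' → X and build the canonical LR(0) collection (I0 = CLOSURE({[X' → . X]}), then GOTO on every symbol after a dot until no new states appear). It has 16 states:
  I0: { [X → . e e], [X → . f S e], [X → . g], [X → . x S X], [X' → . X] }  — shift
  I1: { [X' → X .] }  — accept
  I2: { [X → e . e] }  — shift
  I3: { [S → . f x], [S → . g X g], [X → f . S e] }  — shift
  I4: { [X → g .] }  — reduce
  I5: { [S → . f x], [S → . g X g], [X → x . S X] }  — shift
  I6: { [X → . e e], [X → . f S e], [X → . g], [X → . x S X], [X → x S . X] }  — shift
  I7: { [S → f . x] }  — shift
  I8: { [S → g . X g], [X → . e e], [X → . f S e], [X → . g], [X → . x S X] }  — shift
  I9: { [S → g X . g] }  — shift
  I10: { [S → g X g .] }  — reduce
  I11: { [S → f x .] }  — reduce
  I12: { [X → x S X .] }  — reduce
  I13: { [X → f S . e] }  — shift
  I14: { [X → f S e .] }  — reduce
  I15: { [X → e e .] }  — reduce

Every state is either a pure shift/goto state or contains exactly one complete item and nothing to shift — no conflicts. The grammar is LR(0).

Answer: Yes, the grammar is LR(0)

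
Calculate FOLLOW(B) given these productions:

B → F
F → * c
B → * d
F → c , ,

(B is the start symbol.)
To compute FOLLOW(B), find every occurrence of B on a right-hand side N → α B β: add FIRST(β) \ {ε}, and if β is empty or nullable also add FOLLOW(N). Iterate to a fixed point.

B is the start symbol, so $ ∈ FOLLOW(B).
B does not occur on any right-hand side.

Taking the union: FOLLOW(B) = { $ }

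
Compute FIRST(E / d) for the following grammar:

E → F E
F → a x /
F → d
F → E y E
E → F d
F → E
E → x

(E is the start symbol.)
FIRST sets of the non-terminals involved (from the grammar, by fixed-point iteration):
  FIRST(E) = { 'a', 'd', 'x' }

To compute FIRST(E / d), process the symbols left to right:
Symbol E is a non-terminal. Add FIRST(E) \ {ε} = { 'a', 'd', 'x' }
E is not nullable (ε ∉ FIRST(E)), so stop here.
FIRST(E / d) = { 'a', 'd', 'x' }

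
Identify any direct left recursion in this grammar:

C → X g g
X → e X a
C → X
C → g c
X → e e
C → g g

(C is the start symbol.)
No direct left recursion

Direct left recursion occurs when N → N α for some non-terminal N (the right-hand side begins with the left-hand side itself).

C → X g g: starts with X
X → e X a: starts with e
C → X: starts with X
C → g c: starts with g
X → e e: starts with e
C → g g: starts with g

No direct left recursion found.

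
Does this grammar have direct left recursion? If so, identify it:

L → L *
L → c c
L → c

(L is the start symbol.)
Direct left recursion occurs when N → N α for some non-terminal N (the right-hand side begins with the left-hand side itself).

L → L *: LEFT RECURSIVE (starts with L)
L → c c: starts with c
L → c: starts with c

The grammar has direct left recursion on: L.

Answer: Yes, L is left-recursive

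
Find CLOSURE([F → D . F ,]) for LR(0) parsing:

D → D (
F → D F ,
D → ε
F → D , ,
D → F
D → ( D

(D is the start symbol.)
{ [D → . ( D], [D → . D (], [D → . F], [D → .], [F → . D , ,], [F → . D F ,], [F → D . F ,] }

To compute CLOSURE, for each item [A → α.Bβ] where B is a non-terminal, add [B → .γ] for all productions B → γ; repeat for the newly added items until nothing changes.

Start with: [F → D . F ,]
  [F → D . F ,] has the dot before F: add [F → . D F ,], [F → . D , ,]
  [F → . D F ,] has the dot before D: add [D → . D (], [D → .], [D → . F], [D → . ( D]
No further items can be added.

CLOSURE = { [D → . ( D], [D → . D (], [D → . F], [D → .], [F → . D , ,], [F → . D F ,], [F → D . F ,] }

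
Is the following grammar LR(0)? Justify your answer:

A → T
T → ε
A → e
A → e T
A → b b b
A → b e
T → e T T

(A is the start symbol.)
No. Shift-reduce conflict between [T → .] and [A → . b b b]

Augment with A' → A and build the canonical LR(0) collection (I0 = CLOSURE({[A' → . A]}), then GOTO on every symbol after a dot until no new states appear). It has 12 states:
  I0: { [A → . T], [A → . b b b], [A → . b e], [A → . e T], [A → . e], [A' → . A], [T → . e T T], [T → .] }  — shift, reduce
  I1: { [A' → A .] }  — accept
  I2: { [A → T .] }  — reduce
  I3: { [A → b . b b], [A → b . e] }  — shift
  I4: { [A → e . T], [A → e .], [T → . e T T], [T → .], [T → e . T T] }  — shift, 2 reduces
  I5: { [A → e T .], [T → . e T T], [T → .], [T → e T . T] }  — shift, 2 reduces
  I6: { [T → . e T T], [T → .], [T → e . T T] }  — shift, reduce
  I7: { [T → . e T T], [T → .], [T → e T . T] }  — shift, reduce
  I8: { [T → e T T .] }  — reduce
  I9: { [A → b b . b] }  — shift
  I10: { [A → b e .] }  — reduce
  I11: { [A → b b b .] }  — reduce

Conflict in state I0:
  Shift-reduce conflict between [T → .] and [A → . b b b]
So the grammar is NOT LR(0).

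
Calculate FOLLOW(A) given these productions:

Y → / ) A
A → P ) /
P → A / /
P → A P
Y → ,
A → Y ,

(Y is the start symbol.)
{ $, ',', '/' }

In Y → / ) A: A is at the end, add FOLLOW(Y)
In P → A / /: A is followed by '/' '/', add FIRST('/' '/') \ {ε} = { '/' }
In P → A P: A is followed by P, add FIRST(P) \ {ε} = { ',', '/' }

The FOLLOW sets referred to above (computed the same way, to a fixed point):
  FOLLOW(Y) = { $, ',' }

Taking the union: FOLLOW(A) = { $, ',', '/' }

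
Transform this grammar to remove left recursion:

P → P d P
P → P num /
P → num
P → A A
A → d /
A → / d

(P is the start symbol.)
P is directly left-recursive. The standard transformation for
  A → A α₁ | ... | A α_m | β₁ | ... | β_n
is
  A  → β₁ A' | ... | β_n A'
  A' → α₁ A' | ... | α_m A' | ε

P → num becomes P → num P'
P → A A becomes P → A A P'
P → P d P becomes P' → d P P'
P → P num / becomes P' → num / P'
Add P' → ε

Productions for other non-terminals are unchanged:
  A → d /
  A → / d

Resulting grammar:
P → num P'
P → A A P'
P' → d P P'
P' → num / P'
P' → ε
A → d /
A → / d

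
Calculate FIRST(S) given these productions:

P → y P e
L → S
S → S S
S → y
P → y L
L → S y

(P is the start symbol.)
To compute FIRST(S), examine every production with S on the left-hand side, reading each right-hand side left to right until a non-nullable symbol is reached.

From S → S S:
  - S is the symbol being defined: contributes nothing new
    S is not nullable, so stop
From S → y:
  - y is a terminal: add 'y' and stop

Collecting: FIRST(S) = { 'y' }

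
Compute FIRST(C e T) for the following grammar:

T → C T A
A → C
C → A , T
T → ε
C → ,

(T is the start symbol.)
FIRST sets of the non-terminals involved (from the grammar, by fixed-point iteration):
  FIRST(C) = { ',' }

To compute FIRST(C e T), process the symbols left to right:
Symbol C is a non-terminal. Add FIRST(C) \ {ε} = { ',' }
C is not nullable (ε ∉ FIRST(C)), so stop here.
FIRST(C e T) = { ',' }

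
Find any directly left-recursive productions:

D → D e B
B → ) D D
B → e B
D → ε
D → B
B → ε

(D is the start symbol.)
D → D e B: LEFT RECURSIVE (starts with D)
B → ) D D: starts with ')'
B → e B: starts with e
D → ε: starts with ε
D → B: starts with B
B → ε: starts with ε

The grammar has direct left recursion on: D.

Answer: Yes, D is left-recursive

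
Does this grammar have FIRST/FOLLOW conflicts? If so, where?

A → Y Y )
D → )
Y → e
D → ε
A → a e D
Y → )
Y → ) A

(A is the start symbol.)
Yes. D → ')' with FOLLOW(D) on { ')' }

A FIRST/FOLLOW conflict occurs when a non-terminal N has a nullable alternative N → β (β ⇒* ε) and another alternative N → α with FIRST(α) ∩ FOLLOW(N) ≠ ∅: on such a lookahead the parser cannot decide between expanding α and letting N vanish via β.

Nullable non-terminals: D.

D: nullable alternative(s) D → ε; FOLLOW(D) = { $, ')', 'e' }
  D → ): FIRST \ {ε} = { ')' } — overlaps FOLLOW(D) on { ')' }: CONFLICT
  D → ε: FIRST \ {ε} = { } — this is the only nullable alternative, skip

A, Y have no nullable alternative, so no FIRST/FOLLOW check is needed there.

So the grammar has 1 FIRST/FOLLOW conflict (marked CONFLICT above).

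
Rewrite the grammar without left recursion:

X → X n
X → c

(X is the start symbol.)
X is directly left-recursive. The standard transformation for
  A → A α₁ | ... | A α_m | β₁ | ... | β_n
is
  A  → β₁ A' | ... | β_n A'
  A' → α₁ A' | ... | α_m A' | ε

X → c becomes X → c X'
X → X n becomes X' → n X'
Add X' → ε

Resulting grammar:
X → c X'
X' → n X'
X' → ε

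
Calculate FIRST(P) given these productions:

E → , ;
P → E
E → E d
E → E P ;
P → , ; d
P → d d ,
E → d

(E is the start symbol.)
To compute FIRST(P), examine every production with P on the left-hand side, reading each right-hand side left to right until a non-nullable symbol is reached.

FIRST sets of the other non-terminals involved (by the same procedure, iterated to a fixed point):
  FIRST(E) = { ',', 'd' }

From P → E:
  - E is a non-terminal: add FIRST(E) \ {ε} = { ',', 'd' }
    E is not nullable, so stop
From P → , ; d:
  - ',' is a terminal: add ',' and stop
From P → d d ,:
  - d is a terminal: add 'd' and stop

Collecting: FIRST(P) = { ',', 'd' }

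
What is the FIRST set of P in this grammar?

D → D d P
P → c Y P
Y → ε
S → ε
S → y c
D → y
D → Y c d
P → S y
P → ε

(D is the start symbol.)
To compute FIRST(P), examine every production with P on the left-hand side, reading each right-hand side left to right until a non-nullable symbol is reached.

FIRST sets of the other non-terminals involved (by the same procedure, iterated to a fixed point):
  FIRST(S) = { 'y', ε }

From P → c Y P:
  - c is a terminal: add 'c' and stop
From P → S y:
  - S is a non-terminal: add FIRST(S) \ {ε} = { 'y' }
    S is nullable, so continue to the next symbol
  - y is a terminal: add 'y' and stop
From P → ε:
  - ε-production, so ε ∈ FIRST(P)

Collecting: FIRST(P) = { 'c', 'y', ε }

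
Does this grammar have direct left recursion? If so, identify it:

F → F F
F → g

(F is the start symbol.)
Yes, F is left-recursive

F → F F: LEFT RECURSIVE (starts with F)
F → g: starts with g

The grammar has direct left recursion on: F.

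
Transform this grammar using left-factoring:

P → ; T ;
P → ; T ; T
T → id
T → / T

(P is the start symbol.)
Left-factoring transforms A → αβ₁ | αβ₂ into A → αA' and A' → β₁ | β₂
(α is the longest common prefix among the alternatives). Repeat until
no nonterminal has two alternatives with a common prefix.

Round 1: P has alternatives sharing prefix '; T ;'. Introduce P': P → ; T ; P'
  Add: P' → ε
  Add: P' → T

No remaining common prefixes — done.

Resulting grammar:
P → ; T ; P'
P' → ε
P' → T
T → id
T → / T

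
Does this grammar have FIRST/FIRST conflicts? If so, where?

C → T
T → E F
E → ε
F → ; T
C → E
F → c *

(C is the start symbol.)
FIRST sets of the non-terminals at (or reachable through a nullable prefix from) the front of some alternative:
  FIRST(T) = { ';', 'c' }
  FIRST(E) = { ε }

Productions for C:
  C → T: FIRST = { ';', 'c' }
  C → E: FIRST = { ε }
Productions for F:
  F → ; T: FIRST = { ';' }
  F → c *: FIRST = { 'c' }
T, E have only one production, so no FIRST/FIRST conflict is possible there.

All alternatives of each non-terminal have pairwise disjoint FIRST sets.

Answer: No FIRST/FIRST conflicts.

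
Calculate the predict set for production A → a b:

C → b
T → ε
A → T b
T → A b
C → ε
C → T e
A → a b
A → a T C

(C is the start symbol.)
PREDICT(A → a b) = (FIRST(RHS) \ {ε}) ∪ (FOLLOW(A) if ε ∈ FIRST(RHS), i.e. RHS ⇒* ε)
FIRST(a b) = { 'a' }
ε ∉ FIRST(a b), so FOLLOW(A) is not added.
PREDICT(A → a b) = { 'a' }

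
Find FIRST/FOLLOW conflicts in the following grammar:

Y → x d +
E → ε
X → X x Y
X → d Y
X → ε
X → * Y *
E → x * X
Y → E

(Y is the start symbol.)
A FIRST/FOLLOW conflict occurs when a non-terminal N has a nullable alternative N → β (β ⇒* ε) and another alternative N → α with FIRST(α) ∩ FOLLOW(N) ≠ ∅: on such a lookahead the parser cannot decide between expanding α and letting N vanish via β.

Nullable non-terminals: E, X, Y.
FIRST sets used below: FIRST(X) = { '*', 'd', 'x', ε }, FIRST(E) = { 'x', ε }

E: nullable alternative(s) E → ε; FOLLOW(E) = { $, '*', 'x' }
  E → ε: FIRST \ {ε} = { } — this is the only nullable alternative, skip
  E → x * X: FIRST \ {ε} = { 'x' } — overlaps FOLLOW(E) on { 'x' }: CONFLICT

X: nullable alternative(s) X → ε; FOLLOW(X) = { $, '*', 'x' }
  X → X x Y: FIRST \ {ε} = { '*', 'd', 'x' } — overlaps FOLLOW(X) on { '*', 'x' }: CONFLICT
  X → d Y: FIRST \ {ε} = { 'd' } — disjoint from FOLLOW(X)
  X → ε: FIRST \ {ε} = { } — this is the only nullable alternative, skip
  X → * Y *: FIRST \ {ε} = { '*' } — overlaps FOLLOW(X) on { '*' }: CONFLICT

Y: nullable alternative(s) Y → E; FOLLOW(Y) = { $, '*', 'x' }
  Y → x d +: FIRST \ {ε} = { 'x' } — overlaps FOLLOW(Y) on { 'x' }: CONFLICT
  Y → E: FIRST \ {ε} = { 'x' } — this is the only nullable alternative, skip

So the grammar has 4 FIRST/FOLLOW conflicts (marked CONFLICT above).

Answer: Yes. Y → x d '+' with FOLLOW(Y) on { 'x' }; E → x '*' X with FOLLOW(E) on { 'x' }; X → X x Y with FOLLOW(X) on { '*', 'x' }; X → '*' Y '*' with FOLLOW(X) on { '*' }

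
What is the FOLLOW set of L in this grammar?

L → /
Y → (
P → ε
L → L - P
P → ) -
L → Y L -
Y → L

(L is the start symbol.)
{ $, '(', '-', '/' }

To compute FOLLOW(L), find every occurrence of L on a right-hand side N → α L β: add FIRST(β) \ {ε}, and if β is empty or nullable also add FOLLOW(N). Iterate to a fixed point.

L is the start symbol, so $ ∈ FOLLOW(L).
In L → L - P: L is followed by '-' P, add FIRST('-' P) \ {ε} = { '-' }
In L → Y L -: L is followed by '-', add FIRST('-') \ {ε} = { '-' }
In Y → L: L is at the end, add FOLLOW(Y)

The FOLLOW sets referred to above (computed the same way, to a fixed point):
  FOLLOW(Y) = { '(', '/' }

Taking the union: FOLLOW(L) = { $, '(', '-', '/' }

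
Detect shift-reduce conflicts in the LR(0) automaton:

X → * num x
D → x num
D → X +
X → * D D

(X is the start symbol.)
No shift-reduce conflicts

Augment with X' → X and build the canonical LR(0) collection (I0 = CLOSURE({[X' → . X]}), then GOTO on every symbol after a dot until no new states appear). It has 11 states:
  I0: { [X → . * D D], [X → . * num x], [X' → . X] }  — shift
  I1: { [D → . X +], [D → . x num], [X → * . D D], [X → * . num x], [X → . * D D], [X → . * num x] }  — shift
  I2: { [X' → X .] }  — accept
  I3: { [D → . X +], [D → . x num], [X → * D . D], [X → . * D D], [X → . * num x] }  — shift
  I4: { [D → X . +] }  — shift
  I5: { [X → * num . x] }  — shift
  I6: { [D → x . num] }  — shift
  I7: { [D → x num .] }  — reduce
  I8: { [X → * num x .] }  — reduce
  I9: { [D → X + .] }  — reduce
  I10: { [X → * D D .] }  — reduce

No state contains both a complete item and a shift item.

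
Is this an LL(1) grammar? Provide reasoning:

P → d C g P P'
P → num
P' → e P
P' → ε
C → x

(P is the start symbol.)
No. Predict set conflict for P': { 'e' }

Relevant sets:
  FOLLOW(P') = { $, 'e' }

For P:
  PREDICT(P → d C g P P') = { 'd' }
  PREDICT(P → num) = { 'num' }
For P':
  PREDICT(P' → e P) = { 'e' }
  PREDICT(P' → ε) = { $, 'e' }
C has a single production, so nothing to check there.

Conflict found: Predict set conflict for P': { 'e' }
The grammar is NOT LL(1).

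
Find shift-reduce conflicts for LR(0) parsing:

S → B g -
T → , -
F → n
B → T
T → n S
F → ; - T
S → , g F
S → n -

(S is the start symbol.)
No shift-reduce conflicts

A shift-reduce conflict occurs when an LR(0) state has both:
  - a complete (reduce) item [A → α .] (dot at the end), and
  - a shift item [B → β . c γ] (dot before a terminal).

Augment with S' → S and build the canonical LR(0) collection (I0 = CLOSURE({[S' → . S]}), then GOTO on every symbol after a dot until no new states appear). It has 19 states:
  I0: { [B → . T], [S → . , g F], [S → . B g -], [S → . n -], [S' → . S], [T → . , -], [T → . n S] }  — shift
  I1: { [S → , . g F], [T → , . -] }  — shift
  I2: { [S → B . g -] }  — shift
  I3: { [S' → S .] }  — accept
  I4: { [B → T .] }  — reduce
  I5: { [B → . T], [S → . , g F], [S → . B g -], [S → . n -], [S → n . -], [T → . , -], [T → . n S], [T → n . S] }  — shift
  I6: { [S → n - .] }  — reduce
  I7: { [T → n S .] }  — reduce
  I8: { [S → B g . -] }  — shift
  I9: { [S → B g - .] }  — reduce
  I10: { [T → , - .] }  — reduce
  I11: { [F → . ; - T], [F → . n], [S → , g . F] }  — shift
  I12: { [F → ; . - T] }  — shift
  I13: { [S → , g F .] }  — reduce
  I14: { [F → n .] }  — reduce
  I15: { [F → ; - . T], [T → . , -], [T → . n S] }  — shift
  I16: { [T → , . -] }  — shift
  I17: { [F → ; - T .] }  — reduce
  I18: { [B → . T], [S → . , g F], [S → . B g -], [S → . n -], [T → . , -], [T → . n S], [T → n . S] }  — shift

No state contains both a complete item and a shift item.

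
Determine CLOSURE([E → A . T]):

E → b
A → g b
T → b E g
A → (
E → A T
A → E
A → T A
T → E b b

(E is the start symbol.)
{ [A → . (], [A → . E], [A → . T A], [A → . g b], [E → . A T], [E → . b], [E → A . T], [T → . E b b], [T → . b E g] }

Start with: [E → A . T]
  [E → A . T] has the dot before T: add [T → . b E g], [T → . E b b]
  [T → . E b b] has the dot before E: add [E → . b], [E → . A T]
  [E → . A T] has the dot before A: add [A → . g b], [A → . (], [A → . E], [A → . T A]
No further items can be added.

CLOSURE = { [A → . (], [A → . E], [A → . T A], [A → . g b], [E → . A T], [E → . b], [E → A . T], [T → . E b b], [T → . b E g] }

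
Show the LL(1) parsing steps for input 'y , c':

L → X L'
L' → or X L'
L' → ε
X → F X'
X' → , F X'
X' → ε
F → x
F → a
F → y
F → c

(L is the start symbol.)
Stack is shown with the top on the left.

Stack        Input    Action
----------------------------
L $          y , c $  output L → X L'
X L' $       y , c $  output X → F X'
F X' L' $    y , c $  output F → y
y X' L' $    y , c $  match 'y'
X' L' $      , c $    output X' → , F X'
, F X' L' $  , c $    match ','
F X' L' $    c $      output F → c
c X' L' $    c $      match 'c'
X' L' $      $        output X' → ε
L' $         $        output L' → ε
$            $        accept

The string is accepted.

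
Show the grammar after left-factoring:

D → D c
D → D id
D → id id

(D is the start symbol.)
Left-factoring transforms A → αβ₁ | αβ₂ into A → αA' and A' → β₁ | β₂
(α is the longest common prefix among the alternatives). Repeat until
no nonterminal has two alternatives with a common prefix.

Round 1: D has alternatives sharing prefix 'D'. Introduce D': D → D D'
  Add: D' → c
  Add: D' → id

No remaining common prefixes — done.

Resulting grammar:
D → D D'
D' → c
D' → id
D → id id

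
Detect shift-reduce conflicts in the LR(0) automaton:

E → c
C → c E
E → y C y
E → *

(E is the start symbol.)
No shift-reduce conflicts

A shift-reduce conflict occurs when an LR(0) state has both:
  - a complete (reduce) item [A → α .] (dot at the end), and
  - a shift item [B → β . c γ] (dot before a terminal).

Augment with E' → E and build the canonical LR(0) collection (I0 = CLOSURE({[E' → . E]}), then GOTO on every symbol after a dot until no new states appear). It has 9 states:
  I0: { [E → . *], [E → . c], [E → . y C y], [E' → . E] }  — shift
  I1: { [E → * .] }  — reduce
  I2: { [E' → E .] }  — accept
  I3: { [E → c .] }  — reduce
  I4: { [C → . c E], [E → y . C y] }  — shift
  I5: { [E → y C . y] }  — shift
  I6: { [C → c . E], [E → . *], [E → . c], [E → . y C y] }  — shift
  I7: { [C → c E .] }  — reduce
  I8: { [E → y C y .] }  — reduce

No state contains both a complete item and a shift item.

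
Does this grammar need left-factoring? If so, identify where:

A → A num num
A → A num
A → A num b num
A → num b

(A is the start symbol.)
Left-factoring is needed when two productions for the same non-terminal
share a common prefix on the right-hand side.

Productions for A:
  A → A num num
  A → A num
  A → A num b num
  A → num b

Found common prefix 'A num' in productions for A

Answer: Yes, A has productions with common prefix 'A num'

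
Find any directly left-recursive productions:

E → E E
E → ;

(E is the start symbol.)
E → E E: LEFT RECURSIVE (starts with E)
E → ;: starts with ';'

The grammar has direct left recursion on: E.

Answer: Yes, E is left-recursive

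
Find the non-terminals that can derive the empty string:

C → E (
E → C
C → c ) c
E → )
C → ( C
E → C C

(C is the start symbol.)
There are no ε-productions, so no non-terminal can derive ε.
No non-terminals are nullable.

Answer: None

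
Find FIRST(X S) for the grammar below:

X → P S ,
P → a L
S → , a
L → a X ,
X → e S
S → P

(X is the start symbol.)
{ 'a', 'e' }

FIRST sets of the non-terminals involved (from the grammar, by fixed-point iteration):
  FIRST(X) = { 'a', 'e' }

To compute FIRST(X S), process the symbols left to right:
Symbol X is a non-terminal. Add FIRST(X) \ {ε} = { 'a', 'e' }
X is not nullable (ε ∉ FIRST(X)), so stop here.
FIRST(X S) = { 'a', 'e' }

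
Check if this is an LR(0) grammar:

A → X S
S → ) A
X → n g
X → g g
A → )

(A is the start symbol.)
A grammar is LR(0) if no state in the canonical LR(0) collection has:
  - both a shift item (dot before a terminal) and a complete item (shift-reduce conflict), or
  - two or more complete items (reduce-reduce conflict; the accept item [A' → A .] counts as a complete item here).

Augment with A' → A and build the canonical LR(0) collection (I0 = CLOSURE({[A' → . A]}), then GOTO on every symbol after a dot until no new states appear). It has 11 states:
  I0: { [A → . )], [A → . X S], [A' → . A], [X → . g g], [X → . n g] }  — shift
  I1: { [A → ) .] }  — reduce
  I2: { [A' → A .] }  — accept
  I3: { [A → X . S], [S → . ) A] }  — shift
  I4: { [X → g . g] }  — shift
  I5: { [X → n . g] }  — shift
  I6: { [X → n g .] }  — reduce
  I7: { [X → g g .] }  — reduce
  I8: { [A → . )], [A → . X S], [S → ) . A], [X → . g g], [X → . n g] }  — shift
  I9: { [A → X S .] }  — reduce
  I10: { [S → ) A .] }  — reduce

Every state is either a pure shift/goto state or contains exactly one complete item and nothing to shift — no conflicts. The grammar is LR(0).

Answer: Yes, the grammar is LR(0)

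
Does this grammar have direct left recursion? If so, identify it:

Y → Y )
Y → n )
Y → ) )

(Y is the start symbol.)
Yes, Y is left-recursive

Direct left recursion occurs when N → N α for some non-terminal N (the right-hand side begins with the left-hand side itself).

Y → Y ): LEFT RECURSIVE (starts with Y)
Y → n ): starts with n
Y → ) ): starts with ')'

The grammar has direct left recursion on: Y.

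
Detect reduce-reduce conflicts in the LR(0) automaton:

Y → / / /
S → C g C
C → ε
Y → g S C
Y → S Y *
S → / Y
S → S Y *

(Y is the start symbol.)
Yes — I15: [S → S Y * .] vs [Y → S Y * .]; I17: [C → .] vs [Y → / / / .]

A reduce-reduce conflict occurs when an LR(0) state has two complete items [A → α .] and [B → β .] — both call for a reduction, and with no lookahead the parser cannot choose between them.

Augment with Y' → Y and build the canonical LR(0) collection (I0 = CLOSURE({[Y' → . Y]}), then GOTO on every symbol after a dot until no new states appear). It has 18 states:
  I0: { [C → .], [S → . / Y], [S → . C g C], [S → . S Y *], [Y → . / / /], [Y → . S Y *], [Y → . g S C], [Y' → . Y] }  — shift, reduce
  I1: { [C → .], [S → . / Y], [S → . C g C], [S → . S Y *], [S → / . Y], [Y → . / / /], [Y → . S Y *], [Y → . g S C], [Y → / . / /] }  — shift, reduce
  I2: { [S → C . g C] }  — shift
  I3: { [C → .], [S → . / Y], [S → . C g C], [S → . S Y *], [S → S . Y *], [Y → . / / /], [Y → . S Y *], [Y → . g S C], [Y → S . Y *] }  — shift, reduce
  I4: { [Y' → Y .] }  — accept
  I5: { [C → .], [S → . / Y], [S → . C g C], [S → . S Y *], [Y → g . S C] }  — shift, reduce
  I6: { [C → .], [S → . / Y], [S → . C g C], [S → . S Y *], [S → / . Y], [Y → . / / /], [Y → . S Y *], [Y → . g S C] }  — shift, reduce
  I7: { [C → .], [S → . / Y], [S → . C g C], [S → . S Y *], [S → S . Y *], [Y → . / / /], [Y → . S Y *], [Y → . g S C], [Y → g S . C] }  — shift, reduce
  I8: { [S → C . g C], [Y → g S C .] }  — shift, reduce
  I9: { [S → S Y . *] }  — shift
  I10: { [S → S Y * .] }  — reduce
  I11: { [C → .], [S → C g . C] }  — reduce
  I12: { [S → C g C .] }  — reduce
  I13: { [S → / Y .] }  — reduce
  I14: { [S → S Y . *], [Y → S Y . *] }  — shift
  I15: { [S → S Y * .], [Y → S Y * .] }  — 2 reduces
  I16: { [C → .], [S → . / Y], [S → . C g C], [S → . S Y *], [S → / . Y], [Y → . / / /], [Y → . S Y *], [Y → . g S C], [Y → / . / /], [Y → / / . /] }  — shift, reduce
  I17: { [C → .], [S → . / Y], [S → . C g C], [S → . S Y *], [S → / . Y], [Y → . / / /], [Y → . S Y *], [Y → . g S C], [Y → / . / /], [Y → / / . /], [Y → / / / .] }  — shift, 2 reduces

I15 contains complete items [S → S Y * .], [Y → S Y * .] — reduce-reduce conflict.
I17 contains complete items [C → .], [Y → / / / .] — reduce-reduce conflict.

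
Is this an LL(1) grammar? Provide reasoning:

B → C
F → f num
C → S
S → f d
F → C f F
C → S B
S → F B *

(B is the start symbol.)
No. Predict set conflict for F: { 'f' }

Relevant sets:
  FIRST(C) = { 'f' }
  FIRST(S) = { 'f' }
  FIRST(F) = { 'f' }

For F:
  PREDICT(F → f num) = { 'f' }
  PREDICT(F → C f F) = { 'f' }
For C:
  PREDICT(C → S) = { 'f' }
  PREDICT(C → S B) = { 'f' }
For S:
  PREDICT(S → f d) = { 'f' }
  PREDICT(S → F B '*') = { 'f' }
B has a single production, so nothing to check there.

Conflict found: Predict set conflict for F: { 'f' }
The grammar is NOT LL(1).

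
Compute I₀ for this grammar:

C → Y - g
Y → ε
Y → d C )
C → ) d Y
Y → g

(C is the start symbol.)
{ [C → . ) d Y], [C → . Y - g], [C' → . C], [Y → . d C )], [Y → . g], [Y → .] }

First, augment the grammar with C' → C
I₀ = CLOSURE({ [C' → . C] }):
  [C' → . C] has the dot before C: add [C → . Y - g], [C → . ) d Y]
  [C → . Y - g] has the dot before Y: add [Y → .], [Y → . d C )], [Y → . g]
No further items can be added.

I₀ = { [C → . ) d Y], [C → . Y - g], [C' → . C], [Y → . d C )], [Y → . g], [Y → .] }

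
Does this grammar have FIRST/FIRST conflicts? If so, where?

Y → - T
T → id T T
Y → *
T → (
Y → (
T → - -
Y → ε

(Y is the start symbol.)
A FIRST/FIRST conflict occurs when two productions N → α and N → β for the same non-terminal have FIRST(α) ∩ FIRST(β) ≠ ∅ (with ε ∈ FIRST of a nullable right-hand side, so two nullable alternatives also conflict).

Productions for Y:
  Y → - T: FIRST = { '-' }
  Y → *: FIRST = { '*' }
  Y → (: FIRST = { '(' }
  Y → ε: FIRST = { ε }
Productions for T:
  T → id T T: FIRST = { 'id' }
  T → (: FIRST = { '(' }
  T → - -: FIRST = { '-' }

All alternatives of each non-terminal have pairwise disjoint FIRST sets.

Answer: No FIRST/FIRST conflicts.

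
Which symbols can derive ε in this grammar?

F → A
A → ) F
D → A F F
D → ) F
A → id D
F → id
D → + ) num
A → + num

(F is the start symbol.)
None

A non-terminal is nullable if it can derive ε (the empty string): either it has an ε-production, or it has a production whose right-hand side consists entirely of nullable non-terminals.

There are no ε-productions, so no non-terminal can derive ε.
No non-terminals are nullable.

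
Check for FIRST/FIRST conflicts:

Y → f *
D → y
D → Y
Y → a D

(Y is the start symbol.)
A FIRST/FIRST conflict occurs when two productions N → α and N → β for the same non-terminal have FIRST(α) ∩ FIRST(β) ≠ ∅ (with ε ∈ FIRST of a nullable right-hand side, so two nullable alternatives also conflict).

FIRST sets of the non-terminals at (or reachable through a nullable prefix from) the front of some alternative:
  FIRST(Y) = { 'a', 'f' }

Productions for Y:
  Y → f *: FIRST = { 'f' }
  Y → a D: FIRST = { 'a' }
Productions for D:
  D → y: FIRST = { 'y' }
  D → Y: FIRST = { 'a', 'f' }

All alternatives of each non-terminal have pairwise disjoint FIRST sets.

Answer: No FIRST/FIRST conflicts.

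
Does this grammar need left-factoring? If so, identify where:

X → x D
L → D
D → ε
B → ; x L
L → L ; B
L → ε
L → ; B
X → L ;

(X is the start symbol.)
Left-factoring is needed when two productions for the same non-terminal
share a common prefix on the right-hand side.

Productions for X:
  X → x D
  X → L ;
Productions for L:
  L → D
  L → L ; B
  L → ε
  L → ; B

No common prefixes found.

Answer: No, left-factoring is not needed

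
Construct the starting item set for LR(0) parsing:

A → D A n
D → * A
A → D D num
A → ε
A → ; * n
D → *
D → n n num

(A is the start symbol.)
First, augment the grammar with A' → A
I₀ = CLOSURE({ [A' → . A] }):
  [A' → . A] has the dot before A: add [A → . D A n], [A → . D D num], [A → .], [A → . ; * n]
  [A → . D A n] has the dot before D: add [D → . * A], [D → . *], [D → . n n num]
No further items can be added.

I₀ = { [A → . ; * n], [A → . D A n], [A → . D D num], [A → .], [A' → . A], [D → . * A], [D → . *], [D → . n n num] }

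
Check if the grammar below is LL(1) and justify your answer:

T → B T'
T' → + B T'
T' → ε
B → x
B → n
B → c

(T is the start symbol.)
Relevant sets:
  FOLLOW(T') = { $ }

For T':
  PREDICT(T' → '+' B T') = { '+' }
  PREDICT(T' → ε) = { $ }
For B:
  PREDICT(B → x) = { 'x' }
  PREDICT(B → n) = { 'n' }
  PREDICT(B → c) = { 'c' }
T has a single production, so nothing to check there.

All predict sets are disjoint. The grammar IS LL(1).

Answer: Yes, the grammar is LL(1).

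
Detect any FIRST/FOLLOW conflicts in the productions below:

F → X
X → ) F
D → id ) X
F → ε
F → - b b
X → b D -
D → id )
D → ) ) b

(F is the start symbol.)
Nullable non-terminals: F.
FIRST sets used below: FIRST(X) = { ')', 'b' }

F: nullable alternative(s) F → ε; FOLLOW(F) = { $, '-' }
  F → X: FIRST \ {ε} = { ')', 'b' } — disjoint from FOLLOW(F)
  F → ε: FIRST \ {ε} = { } — this is the only nullable alternative, skip
  F → - b b: FIRST \ {ε} = { '-' } — overlaps FOLLOW(F) on { '-' }: CONFLICT

D, X have no nullable alternative, so no FIRST/FOLLOW check is needed there.

So the grammar has 1 FIRST/FOLLOW conflict (marked CONFLICT above).

Answer: Yes. F → '-' b b with FOLLOW(F) on { '-' }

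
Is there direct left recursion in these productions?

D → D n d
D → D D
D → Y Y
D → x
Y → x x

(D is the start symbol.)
Yes, D is left-recursive

Direct left recursion occurs when N → N α for some non-terminal N (the right-hand side begins with the left-hand side itself).

D → D n d: LEFT RECURSIVE (starts with D)
D → D D: LEFT RECURSIVE (starts with D)
D → Y Y: starts with Y
D → x: starts with x
Y → x x: starts with x

The grammar has direct left recursion on: D.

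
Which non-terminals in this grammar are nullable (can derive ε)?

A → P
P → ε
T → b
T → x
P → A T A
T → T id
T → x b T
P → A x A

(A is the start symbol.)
{ 'A', 'P' }

ε-productions: P → ε
So P is immediately nullable.
A → P: every symbol on the right is nullable, so A is nullable too.
No further non-terminal can be added: every production for the remaining non-terminals contains a terminal or a non-nullable non-terminal.
Nullable = { 'A', 'P' }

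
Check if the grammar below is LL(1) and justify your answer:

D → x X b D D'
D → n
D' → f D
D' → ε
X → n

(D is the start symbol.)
A grammar is LL(1) if for each non-terminal N with multiple productions, the predict sets of those productions are pairwise disjoint, where PREDICT(N → α) = (FIRST(α) \ {ε}) ∪ (FOLLOW(N) if α ⇒* ε).

Relevant sets:
  FOLLOW(D') = { $, 'f' }

For D:
  PREDICT(D → x X b D D') = { 'x' }
  PREDICT(D → n) = { 'n' }
For D':
  PREDICT(D' → f D) = { 'f' }
  PREDICT(D' → ε) = { $, 'f' }
X has a single production, so nothing to check there.

Conflict found: Predict set conflict for D': { 'f' }
The grammar is NOT LL(1).

Answer: No. Predict set conflict for D': { 'f' }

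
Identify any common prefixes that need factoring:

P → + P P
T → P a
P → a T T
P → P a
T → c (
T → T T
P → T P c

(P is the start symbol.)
No, left-factoring is not needed

Left-factoring is needed when two productions for the same non-terminal
share a common prefix on the right-hand side.

Productions for P:
  P → + P P
  P → a T T
  P → P a
  P → T P c
Productions for T:
  T → P a
  T → c (
  T → T T

No common prefixes found.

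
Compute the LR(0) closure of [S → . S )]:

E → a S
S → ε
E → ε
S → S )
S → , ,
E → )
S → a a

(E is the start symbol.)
{ [S → . , ,], [S → . S )], [S → . a a], [S → .] }

To compute CLOSURE, for each item [A → α.Bβ] where B is a non-terminal, add [B → .γ] for all productions B → γ; repeat for the newly added items until nothing changes.

Start with: [S → . S )]
  [S → . S )] has the dot before S: add [S → .], [S → . , ,], [S → . a a]
No further items can be added.

CLOSURE = { [S → . , ,], [S → . S )], [S → . a a], [S → .] }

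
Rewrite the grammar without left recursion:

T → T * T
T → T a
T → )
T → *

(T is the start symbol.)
T → ) T'
T → * T'
T' → * T T'
T' → a T'
T' → ε

T is directly left-recursive. The standard transformation for
  A → A α₁ | ... | A α_m | β₁ | ... | β_n
is
  A  → β₁ A' | ... | β_n A'
  A' → α₁ A' | ... | α_m A' | ε

T → ) becomes T → ) T'
T → * becomes T → * T'
T → T * T becomes T' → * T T'
T → T a becomes T' → a T'
Add T' → ε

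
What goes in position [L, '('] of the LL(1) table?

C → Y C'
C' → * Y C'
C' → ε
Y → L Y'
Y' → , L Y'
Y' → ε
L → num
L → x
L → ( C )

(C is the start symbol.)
L → ( C )

To find M[L, '('], we find productions for L where '(' is in the predict set (PREDICT(N → α) = (FIRST(α) \ {ε}) ∪ (FOLLOW(N) if α ⇒* ε)).

L → num: PREDICT = { 'num' }
L → x: PREDICT = { 'x' }
L → ( C ): PREDICT = { '(' }
  '(' is in predict set, so this production goes in M[L, '(']

M[L, '('] = L → ( C )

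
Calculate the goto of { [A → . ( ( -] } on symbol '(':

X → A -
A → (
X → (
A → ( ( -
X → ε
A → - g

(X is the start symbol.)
{ [A → ( . ( -] }

GOTO(I, '(') = CLOSURE({ [A → αX.β] : [A → α.Xβ] ∈ I, X = '(' })

Items with dot before '(', with the dot advanced:
  [A → . ( ( -] → [A → ( . ( -]
Closure adds nothing (no advanced item has the dot before a non-terminal).

GOTO = { [A → ( . ( -] }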